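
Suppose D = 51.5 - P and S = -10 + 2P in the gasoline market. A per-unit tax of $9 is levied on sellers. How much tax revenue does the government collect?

Pre-tax equilibrium: P* = 20.5, Q* = 31.
Tax on sellers shifts supply to S = -10 + 2(P − 9) = -28 + 2P.
51.5 - P = -28 + 2P gives buyer price Pb = 26.5; sellers receive Ps = 26.5 − 9 = 17.5.
New quantity: Q = 51.5 − 1(26.5) = 25.
Revenue = 9 × 25 = 225.

Tax revenue = 225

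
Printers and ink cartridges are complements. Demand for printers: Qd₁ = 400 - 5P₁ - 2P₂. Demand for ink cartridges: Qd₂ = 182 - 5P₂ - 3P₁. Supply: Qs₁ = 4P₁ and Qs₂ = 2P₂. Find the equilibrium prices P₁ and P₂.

Market 1: 400 - 5P₁ - 2P₂ = 4P₁ → 9P₁ + 2P₂ = 400.
Market 2: 7P₂ + 3P₁ = 182.
Eliminating P₂: 7×(1) − 2×(2) gives 57P₁ = 2436, so P₁ = 812/19.
Back-substitute into (2): P₂ = (182 − 3×812/19) / 7 = 146/19.

P₁ = 812/19, P₂ = 146/19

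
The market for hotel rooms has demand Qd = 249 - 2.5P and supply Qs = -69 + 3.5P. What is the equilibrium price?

P* = 53

Set Qd = Qs: 249 - 2.5P = -69 + 3.5P.
318 = 6P, so P* = 53.
Q* = 249 − 2.5(53) = 116.5.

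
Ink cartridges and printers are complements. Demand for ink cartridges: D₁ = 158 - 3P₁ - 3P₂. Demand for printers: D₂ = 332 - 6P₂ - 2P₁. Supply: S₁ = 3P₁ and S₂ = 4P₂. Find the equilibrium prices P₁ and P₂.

P₁ = 292/27, P₂ = 838/27

Market 1: 158 - 3P₁ - 3P₂ = 3P₁ → 6P₁ + 3P₂ = 158.
Market 2: 10P₂ + 2P₁ = 332.
Eliminating P₂: 10×(1) − 3×(2) gives 54P₁ = 584, so P₁ = 292/27.
Back-substitute into (2): P₂ = (332 − 2×292/27) / 10 = 838/27.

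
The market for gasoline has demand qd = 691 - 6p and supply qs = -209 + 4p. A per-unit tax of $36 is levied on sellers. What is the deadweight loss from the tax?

Deadweight loss = 1555.2

Pre-tax equilibrium: p* = 90, q* = 151.
Tax on sellers shifts supply to qs = -209 + 4(p − 36) = -353 + 4p.
691 - 6p = -353 + 4p gives buyer price pb = 104.4; sellers receive ps = 104.4 − 36 = 68.4.
New quantity: q = 691 − 6(104.4) = 64.6.
DWL = ½ × 36 × (151 − 64.6) = 1555.2.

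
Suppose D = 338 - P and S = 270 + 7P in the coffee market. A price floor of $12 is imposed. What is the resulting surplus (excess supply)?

Surplus = 28

Equilibrium price would be P* = 8.5, so the floor at 12 binds.
At P = 12: D = 326, S = 354.
Surplus = 354 − 326 = 28.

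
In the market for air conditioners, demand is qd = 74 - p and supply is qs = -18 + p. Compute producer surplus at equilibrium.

Equilibrium: 74 - p = -18 + p gives p* = 46, q* = 28.
Supply starts at p = 18 (where qs = 0).
PS = ½(46 − 18)(28) = 392.

Producer surplus = 392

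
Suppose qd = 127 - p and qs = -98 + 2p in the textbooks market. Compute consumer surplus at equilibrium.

Equilibrium: 127 - p = -98 + 2p gives p* = 75, q* = 52.
Demand choke price (qd = 0): p = 127.
CS = ½(127 − 75)(52) = 1352.

Consumer surplus = 1352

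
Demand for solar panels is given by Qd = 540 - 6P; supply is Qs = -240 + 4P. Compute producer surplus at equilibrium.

Producer surplus = 648

Equilibrium: 540 - 6P = -240 + 4P gives P* = 78, Q* = 72.
Supply starts at P = 60 (where Qs = 0).
PS = ½(78 − 60)(72) = 648.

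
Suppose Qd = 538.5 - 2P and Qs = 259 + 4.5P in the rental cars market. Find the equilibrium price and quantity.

P* = 43, Q* = 452.5

Set Qd = Qs: 538.5 - 2P = 259 + 4.5P.
279.5 = 6.5P, so P* = 43.
Q* = 538.5 − 2(43) = 452.5.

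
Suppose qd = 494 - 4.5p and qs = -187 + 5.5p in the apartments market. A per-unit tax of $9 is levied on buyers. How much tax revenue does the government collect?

Pre-tax equilibrium: p* = 68.1, q* = 187.55.
Tax on buyers shifts demand to qd = 494 − 4.5(p + 9) = 453.5 - 4.5p.
453.5 - 4.5p = -187 + 5.5p gives seller price ps = 64.05; buyers pay pb = 64.05 + 9 = 73.05.
New quantity: q = 494 − 4.5(73.05) = 165.275.
Revenue = 9 × 165.275 = 1487.475.

Tax revenue = 1487.475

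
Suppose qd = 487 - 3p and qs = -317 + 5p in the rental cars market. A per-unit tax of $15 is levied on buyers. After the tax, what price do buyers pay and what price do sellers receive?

Buyers pay $109.875, sellers receive $94.875

Pre-tax equilibrium: p* = 100.5, q* = 185.5.
Tax on buyers shifts demand to qd = 487 − 3(p + 15) = 442 - 3p.
442 - 3p = -317 + 5p gives seller price ps = 94.875; buyers pay pb = 94.875 + 15 = 109.875.
New quantity: q = 487 − 3(109.875) = 157.375.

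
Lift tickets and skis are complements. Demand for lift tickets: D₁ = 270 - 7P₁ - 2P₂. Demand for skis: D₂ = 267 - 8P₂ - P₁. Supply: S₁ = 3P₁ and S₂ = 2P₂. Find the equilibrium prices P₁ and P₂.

P₁ = 1083/49, P₂ = 1200/49

Market 1: 270 - 7P₁ - 2P₂ = 3P₁ → 10P₁ + 2P₂ = 270.
Market 2: 10P₂ + P₁ = 267.
Eliminating P₂: 10×(1) − 2×(2) gives 98P₁ = 2166, so P₁ = 1083/49.
Back-substitute into (2): P₂ = (267 − 1×1083/49) / 10 = 1200/49.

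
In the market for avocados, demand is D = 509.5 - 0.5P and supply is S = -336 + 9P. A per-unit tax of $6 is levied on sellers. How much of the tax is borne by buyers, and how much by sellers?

Pre-tax equilibrium: P* = 89, Q* = 465.
Tax on sellers shifts supply to S = -336 + 9(P − 6) = -390 + 9P.
509.5 - 0.5P = -390 + 9P gives buyer price Pb = 1799/19; sellers receive Ps = 1799/19 − 6 = 1685/19.
New quantity: Q = 509.5 − 0.5(1799/19) = 8781/19.
Buyer burden = 1799/19 − 89 = 108/19; seller burden = 89 − 1685/19 = 6/19.

Buyers bear 108/19, sellers bear 6/19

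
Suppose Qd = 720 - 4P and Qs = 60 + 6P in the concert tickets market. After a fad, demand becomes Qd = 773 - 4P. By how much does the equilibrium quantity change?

ΔQ = 31.8

Original equilibrium: P* = 66, Q* = 456.
New equilibrium: 773 - 4P = 60 + 6P, so 713 = 10P and P' = 71.3; Q' = 773 − 4(71.3) = 487.8.
Change in quantity: 487.8 − 456 = 31.8.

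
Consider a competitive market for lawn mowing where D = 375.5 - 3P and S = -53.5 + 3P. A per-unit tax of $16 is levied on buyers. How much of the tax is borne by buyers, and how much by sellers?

Pre-tax equilibrium: P* = 71.5, Q* = 161.
Tax on buyers shifts demand to D = 375.5 − 3(P + 16) = 327.5 - 3P.
327.5 - 3P = -53.5 + 3P gives seller price Ps = 63.5; buyers pay Pb = 63.5 + 16 = 79.5.
New quantity: Q = 375.5 − 3(79.5) = 137.
Buyer burden = 79.5 − 71.5 = 8; seller burden = 71.5 − 63.5 = 8.

Buyers bear $8, sellers bear $8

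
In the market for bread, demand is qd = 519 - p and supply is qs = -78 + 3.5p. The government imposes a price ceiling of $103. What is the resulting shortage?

Equilibrium price would be p* = 398/3, so the ceiling at 103 binds.
At p = 103: qd = 519 − 1(103) = 416, qs = -78 + 3.5(103) = 282.5.
Shortage = 416 − 282.5 = 133.5.

Shortage = 133.5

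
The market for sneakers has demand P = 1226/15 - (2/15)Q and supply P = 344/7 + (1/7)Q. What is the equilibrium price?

P* = 66

Set the two price expressions equal: 1226/15 - (2/15)Q = 344/7 + (1/7)Q.
3422/105 = (29/105)Q, so Q* = 118.
P* = 1226/15 − (2/15)(118) = 66.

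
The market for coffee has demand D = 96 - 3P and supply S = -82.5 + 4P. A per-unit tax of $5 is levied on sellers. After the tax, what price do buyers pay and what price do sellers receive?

Buyers pay 397/14, sellers receive 327/14

Pre-tax equilibrium: P* = 25.5, Q* = 19.5.
Tax on sellers shifts supply to S = -82.5 + 4(P − 5) = -102.5 + 4P.
96 - 3P = -102.5 + 4P gives buyer price Pb = 397/14; sellers receive Ps = 397/14 − 5 = 327/14.
New quantity: Q = 96 − 3(397/14) = 153/14.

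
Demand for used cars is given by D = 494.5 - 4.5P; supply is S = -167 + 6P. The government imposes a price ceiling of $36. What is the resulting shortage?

Shortage = 283.5

Equilibrium price would be P* = 63, so the ceiling at 36 binds.
At P = 36: D = 494.5 − 4.5(36) = 332.5, S = -167 + 6(36) = 49.
Shortage = 332.5 − 49 = 283.5.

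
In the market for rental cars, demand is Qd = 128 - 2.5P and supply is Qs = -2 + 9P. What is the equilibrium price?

Set Qd = Qs: 128 - 2.5P = -2 + 9P.
130 = 11.5P, so P* = 260/23.
Q* = 128 − 2.5(260/23) = 2294/23.

P* = 260/23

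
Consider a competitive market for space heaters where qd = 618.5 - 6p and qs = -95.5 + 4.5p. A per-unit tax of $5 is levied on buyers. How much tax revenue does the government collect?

Tax revenue = 13835/14

Pre-tax equilibrium: p* = 68, q* = 210.5.
Tax on buyers shifts demand to qd = 618.5 − 6(p + 5) = 588.5 - 6p.
588.5 - 6p = -95.5 + 4.5p gives seller price ps = 456/7; buyers pay pb = 456/7 + 5 = 491/7.
New quantity: q = 618.5 − 6(491/7) = 2767/14.
Revenue = 5 × 2767/14 = 13835/14.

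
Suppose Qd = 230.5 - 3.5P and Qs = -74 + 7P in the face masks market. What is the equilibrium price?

Set Qd = Qs: 230.5 - 3.5P = -74 + 7P.
304.5 = 10.5P, so P* = 29.
Q* = 230.5 − 3.5(29) = 129.

P* = 29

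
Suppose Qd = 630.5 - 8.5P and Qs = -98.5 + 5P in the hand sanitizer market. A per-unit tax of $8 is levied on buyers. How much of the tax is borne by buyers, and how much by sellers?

Buyers bear 80/27, sellers bear 136/27

Pre-tax equilibrium: P* = 54, Q* = 171.5.
Tax on buyers shifts demand to Qd = 630.5 − 8.5(P + 8) = 562.5 - 8.5P.
562.5 - 8.5P = -98.5 + 5P gives seller price Ps = 1322/27; buyers pay Pb = 1322/27 + 8 = 1538/27.
New quantity: Q = 630.5 − 8.5(1538/27) = 7901/54.
Buyer burden = 1538/27 − 54 = 80/27; seller burden = 54 − 1322/27 = 136/27.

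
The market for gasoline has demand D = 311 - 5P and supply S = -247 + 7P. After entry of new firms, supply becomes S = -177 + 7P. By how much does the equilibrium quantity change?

Original equilibrium: P* = 46.5, Q* = 78.5.
New equilibrium: 311 - 5P = -177 + 7P, so 488 = 12P and P' = 122/3; Q' = 311 − 5(122/3) = 323/3.
Change in quantity: 323/3 − 78.5 = 175/6.

ΔQ = 175/6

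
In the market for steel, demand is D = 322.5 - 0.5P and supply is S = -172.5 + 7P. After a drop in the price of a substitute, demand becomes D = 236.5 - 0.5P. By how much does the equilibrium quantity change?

ΔQ = -1204/15

Original equilibrium: P* = 66, Q* = 289.5.
New equilibrium: 236.5 - 0.5P = -172.5 + 7P, so 409 = 7.5P and P' = 818/15; Q' = 236.5 − 0.5(818/15) = 6277/30.
Change in quantity: 6277/30 − 289.5 = -1204/15.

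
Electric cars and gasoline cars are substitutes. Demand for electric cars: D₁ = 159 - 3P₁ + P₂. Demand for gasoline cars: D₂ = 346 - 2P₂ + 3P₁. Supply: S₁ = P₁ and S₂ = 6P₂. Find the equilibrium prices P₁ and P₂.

P₁ = 1618/29, P₂ = 1861/29

Market 1: 159 - 3P₁ + P₂ = P₁ → 4P₁ - P₂ = 159.
Market 2: 8P₂ - 3P₁ = 346.
Eliminating P₂: 8×(1) + 1×(2) gives 29P₁ = 1618, so P₁ = 1618/29.
Back-substitute into (2): P₂ = (346 + 3×1618/29) / 8 = 1861/29.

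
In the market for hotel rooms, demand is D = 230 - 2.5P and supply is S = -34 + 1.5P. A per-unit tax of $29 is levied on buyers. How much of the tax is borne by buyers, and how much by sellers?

Pre-tax equilibrium: P* = 66, Q* = 65.
Tax on buyers shifts demand to D = 230 − 2.5(P + 29) = 157.5 - 2.5P.
157.5 - 2.5P = -34 + 1.5P gives seller price Ps = 47.875; buyers pay Pb = 47.875 + 29 = 76.875.
New quantity: Q = 230 − 2.5(76.875) = 37.8125.
Buyer burden = 76.875 − 66 = 10.875; seller burden = 66 − 47.875 = 18.125.

Buyers bear $10.875, sellers bear $18.125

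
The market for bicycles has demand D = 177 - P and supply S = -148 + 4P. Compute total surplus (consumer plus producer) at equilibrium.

Equilibrium: 177 - P = -148 + 4P gives P* = 65, Q* = 112.
Demand choke price: P = 177; supply starts at P = 37.
CS = ½(177 − 65)(112) = 6272; PS = ½(65 − 37)(112) = 1568.

Total surplus = 7840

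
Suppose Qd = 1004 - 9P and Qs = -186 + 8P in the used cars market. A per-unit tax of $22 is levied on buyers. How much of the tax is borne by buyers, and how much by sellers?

Buyers bear 176/17, sellers bear 198/17

Pre-tax equilibrium: P* = 70, Q* = 374.
Tax on buyers shifts demand to Qd = 1004 − 9(P + 22) = 806 - 9P.
806 - 9P = -186 + 8P gives seller price Ps = 992/17; buyers pay Pb = 992/17 + 22 = 1366/17.
New quantity: Q = 1004 − 9(1366/17) = 4774/17.
Buyer burden = 1366/17 − 70 = 176/17; seller burden = 70 − 992/17 = 198/17.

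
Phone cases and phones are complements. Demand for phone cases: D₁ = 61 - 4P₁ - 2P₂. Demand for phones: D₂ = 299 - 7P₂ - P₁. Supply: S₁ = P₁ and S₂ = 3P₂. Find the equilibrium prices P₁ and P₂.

P₁ = 0.25, P₂ = 29.875

Market 1: 61 - 4P₁ - 2P₂ = P₁ → 5P₁ + 2P₂ = 61.
Market 2: 10P₂ + P₁ = 299.
Eliminating P₂: 10×(1) − 2×(2) gives 48P₁ = 12, so P₁ = 0.25.
Back-substitute into (2): P₂ = (299 − 1×0.25) / 10 = 29.875.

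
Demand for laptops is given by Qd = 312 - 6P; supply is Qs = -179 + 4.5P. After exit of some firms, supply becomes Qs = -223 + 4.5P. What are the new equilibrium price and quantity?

Original equilibrium: P* = 982/21, Q* = 220/7.
New equilibrium: 312 - 6P = -223 + 4.5P, so 535 = 10.5P and P' = 1070/21; Q' = 312 − 6(1070/21) = 44/7.

P' = 1070/21, Q' = 44/7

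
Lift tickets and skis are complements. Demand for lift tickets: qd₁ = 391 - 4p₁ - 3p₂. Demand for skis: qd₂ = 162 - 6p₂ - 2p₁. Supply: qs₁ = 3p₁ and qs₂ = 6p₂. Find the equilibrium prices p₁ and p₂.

p₁ = 701/13, p₂ = 176/39

Market 1: 391 - 4p₁ - 3p₂ = 3p₁ → 7p₁ + 3p₂ = 391.
Market 2: 12p₂ + 2p₁ = 162.
Eliminating p₂: 12×(1) − 3×(2) gives 78p₁ = 4206, so p₁ = 701/13.
Back-substitute into (2): p₂ = (162 − 2×701/13) / 12 = 176/39.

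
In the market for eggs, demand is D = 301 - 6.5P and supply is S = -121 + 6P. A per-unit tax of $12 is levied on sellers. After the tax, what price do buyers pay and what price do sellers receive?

Buyers pay $39.52, sellers receive $27.52

Pre-tax equilibrium: P* = 33.76, Q* = 81.56.
Tax on sellers shifts supply to S = -121 + 6(P − 12) = -193 + 6P.
301 - 6.5P = -193 + 6P gives buyer price Pb = 39.52; sellers receive Ps = 39.52 − 12 = 27.52.
New quantity: Q = 301 − 6.5(39.52) = 44.12.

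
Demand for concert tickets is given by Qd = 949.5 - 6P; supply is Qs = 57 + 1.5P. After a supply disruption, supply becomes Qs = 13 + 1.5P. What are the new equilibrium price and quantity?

P' = 1873/15, Q' = 200.3

Original equilibrium: P* = 119, Q* = 235.5.
New equilibrium: 949.5 - 6P = 13 + 1.5P, so 936.5 = 7.5P and P' = 1873/15; Q' = 949.5 − 6(1873/15) = 200.3.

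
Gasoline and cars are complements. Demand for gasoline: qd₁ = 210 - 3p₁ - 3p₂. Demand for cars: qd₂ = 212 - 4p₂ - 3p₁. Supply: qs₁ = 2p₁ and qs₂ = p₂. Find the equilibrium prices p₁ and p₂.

Market 1: 210 - 3p₁ - 3p₂ = 2p₁ → 5p₁ + 3p₂ = 210.
Market 2: 5p₂ + 3p₁ = 212.
Eliminating p₂: 5×(1) − 3×(2) gives 16p₁ = 414, so p₁ = 25.875.
Back-substitute into (2): p₂ = (212 − 3×25.875) / 5 = 26.875.

p₁ = 25.875, p₂ = 26.875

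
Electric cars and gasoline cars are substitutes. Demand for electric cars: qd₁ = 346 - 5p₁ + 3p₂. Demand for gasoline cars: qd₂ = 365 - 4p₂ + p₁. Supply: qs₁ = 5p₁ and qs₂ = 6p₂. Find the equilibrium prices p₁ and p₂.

Market 1: 346 - 5p₁ + 3p₂ = 5p₁ → 10p₁ - 3p₂ = 346.
Market 2: 10p₂ - p₁ = 365.
Eliminating p₂: 10×(1) + 3×(2) gives 97p₁ = 4555, so p₁ = 4555/97.
Back-substitute into (2): p₂ = (365 + 1×4555/97) / 10 = 3996/97.

p₁ = 4555/97, p₂ = 3996/97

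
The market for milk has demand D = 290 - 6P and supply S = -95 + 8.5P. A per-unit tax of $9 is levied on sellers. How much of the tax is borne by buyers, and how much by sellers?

Pre-tax equilibrium: P* = 770/29, Q* = 3790/29.
Tax on sellers shifts supply to S = -95 + 8.5(P − 9) = -171.5 + 8.5P.
290 - 6P = -171.5 + 8.5P gives buyer price Pb = 923/29; sellers receive Ps = 923/29 − 9 = 662/29.
New quantity: Q = 290 − 6(923/29) = 2872/29.
Buyer burden = 923/29 − 770/29 = 153/29; seller burden = 770/29 − 662/29 = 108/29.

Buyers bear 153/29, sellers bear 108/29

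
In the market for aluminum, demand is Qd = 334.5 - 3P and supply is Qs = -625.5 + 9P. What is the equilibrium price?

P* = 80

Set Qd = Qs: 334.5 - 3P = -625.5 + 9P.
960 = 12P, so P* = 80.
Q* = 334.5 − 3(80) = 94.5.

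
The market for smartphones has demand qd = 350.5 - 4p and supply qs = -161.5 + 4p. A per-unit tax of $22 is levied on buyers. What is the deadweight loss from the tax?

Deadweight loss = 484

Pre-tax equilibrium: p* = 64, q* = 94.5.
Tax on buyers shifts demand to qd = 350.5 − 4(p + 22) = 262.5 - 4p.
262.5 - 4p = -161.5 + 4p gives seller price ps = 53; buyers pay pb = 53 + 22 = 75.
New quantity: q = 350.5 − 4(75) = 50.5.
DWL = ½ × 22 × (94.5 − 50.5) = 484.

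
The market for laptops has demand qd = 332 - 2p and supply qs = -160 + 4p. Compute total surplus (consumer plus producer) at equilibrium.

Equilibrium: 332 - 2p = -160 + 4p gives p* = 82, q* = 168.
Demand choke price: p = 166; supply starts at p = 40.
CS = ½(166 − 82)(168) = 7056; PS = ½(82 − 40)(168) = 3528.

Total surplus = 10584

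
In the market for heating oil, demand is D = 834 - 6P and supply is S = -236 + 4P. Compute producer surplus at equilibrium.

Producer surplus = 4608

Equilibrium: 834 - 6P = -236 + 4P gives P* = 107, Q* = 192.
Supply starts at P = 59 (where S = 0).
PS = ½(107 − 59)(192) = 4608.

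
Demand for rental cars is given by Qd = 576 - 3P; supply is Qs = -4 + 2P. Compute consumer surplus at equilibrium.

Consumer surplus = 8664

Equilibrium: 576 - 3P = -4 + 2P gives P* = 116, Q* = 228.
Demand choke price (Qd = 0): P = 192.
CS = ½(192 − 116)(228) = 8664.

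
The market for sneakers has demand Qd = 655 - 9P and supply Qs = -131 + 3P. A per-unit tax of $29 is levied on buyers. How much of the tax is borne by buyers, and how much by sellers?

Buyers bear $7.25, sellers bear $21.75

Pre-tax equilibrium: P* = 65.5, Q* = 65.5.
Tax on buyers shifts demand to Qd = 655 − 9(P + 29) = 394 - 9P.
394 - 9P = -131 + 3P gives seller price Ps = 43.75; buyers pay Pb = 43.75 + 29 = 72.75.
New quantity: Q = 655 − 9(72.75) = 0.25.
Buyer burden = 72.75 − 65.5 = 7.25; seller burden = 65.5 − 43.75 = 21.75.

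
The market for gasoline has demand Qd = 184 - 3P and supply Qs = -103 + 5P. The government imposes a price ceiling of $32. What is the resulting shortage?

Equilibrium price would be P* = 35.875, so the ceiling at 32 binds.
At P = 32: Qd = 184 − 3(32) = 88, Qs = -103 + 5(32) = 57.
Shortage = 88 − 57 = 31.

Shortage = 31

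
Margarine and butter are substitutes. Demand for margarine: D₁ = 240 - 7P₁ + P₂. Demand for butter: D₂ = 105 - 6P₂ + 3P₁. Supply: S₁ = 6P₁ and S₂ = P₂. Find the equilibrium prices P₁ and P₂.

P₁ = 1785/88, P₂ = 2085/88

Market 1: 240 - 7P₁ + P₂ = 6P₁ → 13P₁ - P₂ = 240.
Market 2: 7P₂ - 3P₁ = 105.
Eliminating P₂: 7×(1) + 1×(2) gives 88P₁ = 1785, so P₁ = 1785/88.
Back-substitute into (2): P₂ = (105 + 3×1785/88) / 7 = 2085/88.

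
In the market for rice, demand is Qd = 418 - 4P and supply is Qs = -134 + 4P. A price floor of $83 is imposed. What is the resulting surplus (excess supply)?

Surplus = 112

Equilibrium price would be P* = 69, so the floor at 83 binds.
At P = 83: Qd = 86, Qs = 198.
Surplus = 198 − 86 = 112.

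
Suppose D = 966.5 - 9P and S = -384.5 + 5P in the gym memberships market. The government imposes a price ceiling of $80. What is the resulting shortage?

Equilibrium price would be P* = 96.5, so the ceiling at 80 binds.
At P = 80: D = 966.5 − 9(80) = 246.5, S = -384.5 + 5(80) = 15.5.
Shortage = 246.5 − 15.5 = 231.

Shortage = 231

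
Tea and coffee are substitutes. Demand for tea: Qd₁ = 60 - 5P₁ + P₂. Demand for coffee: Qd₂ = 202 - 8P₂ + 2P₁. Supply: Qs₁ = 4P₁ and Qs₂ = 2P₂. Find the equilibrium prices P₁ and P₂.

P₁ = 401/44, P₂ = 969/44

Market 1: 60 - 5P₁ + P₂ = 4P₁ → 9P₁ - P₂ = 60.
Market 2: 10P₂ - 2P₁ = 202.
Eliminating P₂: 10×(1) + 1×(2) gives 88P₁ = 802, so P₁ = 401/44.
Back-substitute into (2): P₂ = (202 + 2×401/44) / 10 = 969/44.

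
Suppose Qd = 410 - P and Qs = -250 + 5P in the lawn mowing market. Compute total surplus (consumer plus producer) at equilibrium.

Equilibrium: 410 - P = -250 + 5P gives P* = 110, Q* = 300.
Demand choke price: P = 410; supply starts at P = 50.
CS = ½(410 − 110)(300) = 45000; PS = ½(110 − 50)(300) = 9000.

Total surplus = 54000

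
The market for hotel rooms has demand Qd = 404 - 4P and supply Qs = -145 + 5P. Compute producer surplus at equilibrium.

Equilibrium: 404 - 4P = -145 + 5P gives P* = 61, Q* = 160.
Supply starts at P = 29 (where Qs = 0).
PS = ½(61 − 29)(160) = 2560.

Producer surplus = 2560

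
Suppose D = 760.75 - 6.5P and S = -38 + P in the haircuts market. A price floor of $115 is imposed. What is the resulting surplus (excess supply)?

Surplus = 63.75

Equilibrium price would be P* = 106.5, so the floor at 115 binds.
At P = 115: D = 13.25, S = 77.
Surplus = 77 − 13.25 = 63.75.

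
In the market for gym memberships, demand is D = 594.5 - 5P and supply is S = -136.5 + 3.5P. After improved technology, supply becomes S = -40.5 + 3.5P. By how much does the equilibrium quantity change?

ΔQ = 960/17

Original equilibrium: P* = 86, Q* = 164.5.
New equilibrium: 594.5 - 5P = -40.5 + 3.5P, so 635 = 8.5P and P' = 1270/17; Q' = 594.5 − 5(1270/17) = 7513/34.
Change in quantity: 7513/34 − 164.5 = 960/17.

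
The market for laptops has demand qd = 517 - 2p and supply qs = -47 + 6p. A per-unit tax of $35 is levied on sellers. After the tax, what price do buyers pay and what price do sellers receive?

Buyers pay $96.75, sellers receive $61.75

Pre-tax equilibrium: p* = 70.5, q* = 376.
Tax on sellers shifts supply to qs = -47 + 6(p − 35) = -257 + 6p.
517 - 2p = -257 + 6p gives buyer price pb = 96.75; sellers receive ps = 96.75 − 35 = 61.75.
New quantity: q = 517 − 2(96.75) = 323.5.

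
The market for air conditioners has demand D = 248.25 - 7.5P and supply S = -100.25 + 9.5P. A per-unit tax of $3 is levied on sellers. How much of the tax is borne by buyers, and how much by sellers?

Pre-tax equilibrium: P* = 20.5, Q* = 94.5.
Tax on sellers shifts supply to S = -100.25 + 9.5(P − 3) = -128.75 + 9.5P.
248.25 - 7.5P = -128.75 + 9.5P gives buyer price Pb = 377/17; sellers receive Ps = 377/17 − 3 = 326/17.
New quantity: Q = 248.25 − 7.5(377/17) = 5571/68.
Buyer burden = 377/17 − 20.5 = 57/34; seller burden = 20.5 − 326/17 = 45/34.

Buyers bear 57/34, sellers bear 45/34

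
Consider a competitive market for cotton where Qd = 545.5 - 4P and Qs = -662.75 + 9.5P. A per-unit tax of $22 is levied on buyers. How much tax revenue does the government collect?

Tax revenue = 74591/27

Pre-tax equilibrium: P* = 89.5, Q* = 187.5.
Tax on buyers shifts demand to Qd = 545.5 − 4(P + 22) = 457.5 - 4P.
457.5 - 4P = -662.75 + 9.5P gives seller price Ps = 4481/54; buyers pay Pb = 4481/54 + 22 = 5669/54.
New quantity: Q = 545.5 − 4(5669/54) = 6781/54.
Revenue = 22 × 6781/54 = 74591/27.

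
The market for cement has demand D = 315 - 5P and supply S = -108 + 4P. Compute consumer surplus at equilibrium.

Consumer surplus = 640

Equilibrium: 315 - 5P = -108 + 4P gives P* = 47, Q* = 80.
Demand choke price (D = 0): P = 63.
CS = ½(63 − 47)(80) = 640.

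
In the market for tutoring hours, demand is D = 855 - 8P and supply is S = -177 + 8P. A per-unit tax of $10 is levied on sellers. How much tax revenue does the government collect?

Pre-tax equilibrium: P* = 64.5, Q* = 339.
Tax on sellers shifts supply to S = -177 + 8(P − 10) = -257 + 8P.
855 - 8P = -257 + 8P gives buyer price Pb = 69.5; sellers receive Ps = 69.5 − 10 = 59.5.
New quantity: Q = 855 − 8(69.5) = 299.
Revenue = 10 × 299 = 2990.

Tax revenue = 2990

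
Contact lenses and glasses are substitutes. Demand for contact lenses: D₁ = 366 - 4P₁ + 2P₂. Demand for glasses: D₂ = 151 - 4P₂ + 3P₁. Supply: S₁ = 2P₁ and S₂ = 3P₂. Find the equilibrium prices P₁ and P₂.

Market 1: 366 - 4P₁ + 2P₂ = 2P₁ → 6P₁ - 2P₂ = 366.
Market 2: 7P₂ - 3P₁ = 151.
Eliminating P₂: 7×(1) + 2×(2) gives 36P₁ = 2864, so P₁ = 716/9.
Back-substitute into (2): P₂ = (151 + 3×716/9) / 7 = 167/3.

P₁ = 716/9, P₂ = 167/3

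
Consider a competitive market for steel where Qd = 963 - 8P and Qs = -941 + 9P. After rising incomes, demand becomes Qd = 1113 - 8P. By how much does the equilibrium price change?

ΔP = 150/17

Original equilibrium: P* = 112, Q* = 67.
New equilibrium: 1113 - 8P = -941 + 9P, so 2054 = 17P and P' = 2054/17; Q' = 1113 − 8(2054/17) = 2489/17.
Change in price: 2054/17 − 112 = 150/17.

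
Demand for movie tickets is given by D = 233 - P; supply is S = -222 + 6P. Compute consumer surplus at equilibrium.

Consumer surplus = 14112

Equilibrium: 233 - P = -222 + 6P gives P* = 65, Q* = 168.
Demand choke price (D = 0): P = 233.
CS = ½(233 − 65)(168) = 14112.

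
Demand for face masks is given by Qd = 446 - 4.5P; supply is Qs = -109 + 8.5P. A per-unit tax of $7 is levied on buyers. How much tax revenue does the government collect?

Pre-tax equilibrium: P* = 555/13, Q* = 6601/26.
Tax on buyers shifts demand to Qd = 446 − 4.5(P + 7) = 414.5 - 4.5P.
414.5 - 4.5P = -109 + 8.5P gives seller price Ps = 1047/26; buyers pay Pb = 1047/26 + 7 = 1229/26.
New quantity: Q = 446 − 4.5(1229/26) = 12131/52.
Revenue = 7 × 12131/52 = 84917/52.

Tax revenue = 84917/52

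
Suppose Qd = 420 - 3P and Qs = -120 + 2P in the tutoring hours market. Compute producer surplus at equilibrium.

Producer surplus = 2304

Equilibrium: 420 - 3P = -120 + 2P gives P* = 108, Q* = 96.
Supply starts at P = 60 (where Qs = 0).
PS = ½(108 − 60)(96) = 2304.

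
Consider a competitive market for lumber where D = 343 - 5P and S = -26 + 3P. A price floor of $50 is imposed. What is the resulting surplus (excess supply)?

Equilibrium price would be P* = 46.125, so the floor at 50 binds.
At P = 50: D = 93, S = 124.
Surplus = 124 − 93 = 31.

Surplus = 31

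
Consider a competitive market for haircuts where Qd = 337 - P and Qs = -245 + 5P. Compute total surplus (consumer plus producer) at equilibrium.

Equilibrium: 337 - P = -245 + 5P gives P* = 97, Q* = 240.
Demand choke price: P = 337; supply starts at P = 49.
CS = ½(337 − 97)(240) = 28800; PS = ½(97 − 49)(240) = 5760.

Total surplus = 34560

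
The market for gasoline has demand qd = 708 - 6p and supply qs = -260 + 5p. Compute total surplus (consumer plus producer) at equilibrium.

Total surplus = 5940

Equilibrium: 708 - 6p = -260 + 5p gives p* = 88, q* = 180.
Demand choke price: p = 118; supply starts at p = 52.
CS = ½(118 − 88)(180) = 2700; PS = ½(88 − 52)(180) = 3240.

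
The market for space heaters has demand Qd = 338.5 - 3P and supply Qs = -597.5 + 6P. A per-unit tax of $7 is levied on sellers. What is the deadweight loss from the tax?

Pre-tax equilibrium: P* = 104, Q* = 26.5.
Tax on sellers shifts supply to Qs = -597.5 + 6(P − 7) = -639.5 + 6P.
338.5 - 3P = -639.5 + 6P gives buyer price Pb = 326/3; sellers receive Ps = 326/3 − 7 = 305/3.
New quantity: Q = 338.5 − 3(326/3) = 12.5.
DWL = ½ × 7 × (26.5 − 12.5) = 49.

Deadweight loss = 49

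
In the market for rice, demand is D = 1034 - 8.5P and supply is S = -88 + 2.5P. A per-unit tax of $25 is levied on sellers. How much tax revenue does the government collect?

Tax revenue = 130575/44

Pre-tax equilibrium: P* = 102, Q* = 167.
Tax on sellers shifts supply to S = -88 + 2.5(P − 25) = -150.5 + 2.5P.
1034 - 8.5P = -150.5 + 2.5P gives buyer price Pb = 2369/22; sellers receive Ps = 2369/22 − 25 = 1819/22.
New quantity: Q = 1034 − 8.5(2369/22) = 5223/44.
Revenue = 25 × 5223/44 = 130575/44.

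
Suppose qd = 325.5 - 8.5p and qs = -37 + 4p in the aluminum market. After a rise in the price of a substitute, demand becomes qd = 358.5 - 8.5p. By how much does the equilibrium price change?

Δp = 2.64

Original equilibrium: p* = 29, q* = 79.
New equilibrium: 358.5 - 8.5p = -37 + 4p, so 395.5 = 12.5p and p' = 31.64; q' = 358.5 − 8.5(31.64) = 89.56.
Change in price: 31.64 − 29 = 2.64.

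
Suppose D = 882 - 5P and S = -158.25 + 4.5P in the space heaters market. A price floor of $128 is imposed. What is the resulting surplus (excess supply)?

Equilibrium price would be P* = 109.5, so the floor at 128 binds.
At P = 128: D = 242, S = 417.75.
Surplus = 417.75 − 242 = 175.75.

Surplus = 175.75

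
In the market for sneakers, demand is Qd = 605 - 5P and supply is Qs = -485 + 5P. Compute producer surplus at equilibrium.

Producer surplus = 360

Equilibrium: 605 - 5P = -485 + 5P gives P* = 109, Q* = 60.
Supply starts at P = 97 (where Qs = 0).
PS = ½(109 − 97)(60) = 360.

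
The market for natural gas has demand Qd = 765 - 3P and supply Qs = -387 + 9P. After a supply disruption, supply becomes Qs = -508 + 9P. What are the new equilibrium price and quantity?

P' = 1273/12, Q' = 446.75

Original equilibrium: P* = 96, Q* = 477.
New equilibrium: 765 - 3P = -508 + 9P, so 1273 = 12P and P' = 1273/12; Q' = 765 − 3(1273/12) = 446.75.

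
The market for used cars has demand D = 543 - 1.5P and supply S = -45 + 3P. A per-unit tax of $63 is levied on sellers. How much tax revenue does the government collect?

Pre-tax equilibrium: P* = 392/3, Q* = 347.
Tax on sellers shifts supply to S = -45 + 3(P − 63) = -234 + 3P.
543 - 1.5P = -234 + 3P gives buyer price Pb = 518/3; sellers receive Ps = 518/3 − 63 = 329/3.
New quantity: Q = 543 − 1.5(518/3) = 284.
Revenue = 63 × 284 = 17892.

Tax revenue = 17892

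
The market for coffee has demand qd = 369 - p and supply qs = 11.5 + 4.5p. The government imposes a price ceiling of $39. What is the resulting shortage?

Equilibrium price would be p* = 65, so the ceiling at 39 binds.
At p = 39: qd = 369 − 1(39) = 330, qs = 11.5 + 4.5(39) = 187.
Shortage = 330 − 187 = 143.

Shortage = 143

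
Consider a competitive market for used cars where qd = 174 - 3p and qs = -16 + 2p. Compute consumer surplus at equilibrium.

Equilibrium: 174 - 3p = -16 + 2p gives p* = 38, q* = 60.
Demand choke price (qd = 0): p = 58.
CS = ½(58 − 38)(60) = 600.

Consumer surplus = 600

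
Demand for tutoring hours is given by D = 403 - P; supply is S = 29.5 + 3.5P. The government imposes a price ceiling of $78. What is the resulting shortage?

Equilibrium price would be P* = 83, so the ceiling at 78 binds.
At P = 78: D = 403 − 1(78) = 325, S = 29.5 + 3.5(78) = 302.5.
Shortage = 325 − 302.5 = 22.5.

Shortage = 22.5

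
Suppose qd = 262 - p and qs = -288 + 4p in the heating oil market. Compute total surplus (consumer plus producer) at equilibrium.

Equilibrium: 262 - p = -288 + 4p gives p* = 110, q* = 152.
Demand choke price: p = 262; supply starts at p = 72.
CS = ½(262 − 110)(152) = 11552; PS = ½(110 − 72)(152) = 2888.

Total surplus = 14440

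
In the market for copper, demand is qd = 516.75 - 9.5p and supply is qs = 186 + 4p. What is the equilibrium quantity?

Set qd = qs: 516.75 - 9.5p = 186 + 4p.
330.75 = 13.5p, so p* = 24.5.
q* = 516.75 − 9.5(24.5) = 284.

q* = 284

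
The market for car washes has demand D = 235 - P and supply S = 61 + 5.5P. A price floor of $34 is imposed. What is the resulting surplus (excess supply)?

Equilibrium price would be P* = 348/13, so the floor at 34 binds.
At P = 34: D = 201, S = 248.
Surplus = 248 − 201 = 47.

Surplus = 47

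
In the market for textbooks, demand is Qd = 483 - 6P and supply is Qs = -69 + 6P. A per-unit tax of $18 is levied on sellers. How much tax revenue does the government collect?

Tax revenue = 2754

Pre-tax equilibrium: P* = 46, Q* = 207.
Tax on sellers shifts supply to Qs = -69 + 6(P − 18) = -177 + 6P.
483 - 6P = -177 + 6P gives buyer price Pb = 55; sellers receive Ps = 55 − 18 = 37.
New quantity: Q = 483 − 6(55) = 153.
Revenue = 18 × 153 = 2754.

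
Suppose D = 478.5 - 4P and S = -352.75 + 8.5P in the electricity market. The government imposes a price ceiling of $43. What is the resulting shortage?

Shortage = 293.75

Equilibrium price would be P* = 66.5, so the ceiling at 43 binds.
At P = 43: D = 478.5 − 4(43) = 306.5, S = -352.75 + 8.5(43) = 12.75.
Shortage = 306.5 − 12.75 = 293.75.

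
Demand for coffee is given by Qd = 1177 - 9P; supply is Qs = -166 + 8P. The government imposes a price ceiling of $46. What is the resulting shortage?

Equilibrium price would be P* = 79, so the ceiling at 46 binds.
At P = 46: Qd = 1177 − 9(46) = 763, Qs = -166 + 8(46) = 202.
Shortage = 763 − 202 = 561.

Shortage = 561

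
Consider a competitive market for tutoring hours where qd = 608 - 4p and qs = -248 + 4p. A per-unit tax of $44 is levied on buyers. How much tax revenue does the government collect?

Tax revenue = 4048

Pre-tax equilibrium: p* = 107, q* = 180.
Tax on buyers shifts demand to qd = 608 − 4(p + 44) = 432 - 4p.
432 - 4p = -248 + 4p gives seller price ps = 85; buyers pay pb = 85 + 44 = 129.
New quantity: q = 608 − 4(129) = 92.
Revenue = 44 × 92 = 4048.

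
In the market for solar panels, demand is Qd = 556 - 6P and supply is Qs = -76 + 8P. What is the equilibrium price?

Set Qd = Qs: 556 - 6P = -76 + 8P.
632 = 14P, so P* = 316/7.
Q* = 556 − 6(316/7) = 1996/7.

P* = 316/7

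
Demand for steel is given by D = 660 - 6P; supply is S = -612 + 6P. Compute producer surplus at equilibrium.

Producer surplus = 48

Equilibrium: 660 - 6P = -612 + 6P gives P* = 106, Q* = 24.
Supply starts at P = 102 (where S = 0).
PS = ½(106 − 102)(24) = 48.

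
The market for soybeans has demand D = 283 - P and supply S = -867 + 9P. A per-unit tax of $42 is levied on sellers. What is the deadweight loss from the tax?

Pre-tax equilibrium: P* = 115, Q* = 168.
Tax on sellers shifts supply to S = -867 + 9(P − 42) = -1245 + 9P.
283 - P = -1245 + 9P gives buyer price Pb = 152.8; sellers receive Ps = 152.8 − 42 = 110.8.
New quantity: Q = 283 − 1(152.8) = 130.2.
DWL = ½ × 42 × (168 − 130.2) = 793.8.

Deadweight loss = 793.8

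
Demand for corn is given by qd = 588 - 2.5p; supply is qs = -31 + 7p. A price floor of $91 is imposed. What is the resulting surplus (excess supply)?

Equilibrium price would be p* = 1238/19, so the floor at 91 binds.
At p = 91: qd = 360.5, qs = 606.
Surplus = 606 − 360.5 = 245.5.

Surplus = 245.5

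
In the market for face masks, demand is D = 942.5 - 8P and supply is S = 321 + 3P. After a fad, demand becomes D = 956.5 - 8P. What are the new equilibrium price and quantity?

P' = 1271/22, Q' = 10875/22

Original equilibrium: P* = 56.5, Q* = 490.5.
New equilibrium: 956.5 - 8P = 321 + 3P, so 635.5 = 11P and P' = 1271/22; Q' = 956.5 − 8(1271/22) = 10875/22.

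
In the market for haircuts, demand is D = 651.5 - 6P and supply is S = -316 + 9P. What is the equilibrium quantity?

Q* = 264.5

Set D = S: 651.5 - 6P = -316 + 9P.
967.5 = 15P, so P* = 64.5.
Q* = 651.5 − 6(64.5) = 264.5.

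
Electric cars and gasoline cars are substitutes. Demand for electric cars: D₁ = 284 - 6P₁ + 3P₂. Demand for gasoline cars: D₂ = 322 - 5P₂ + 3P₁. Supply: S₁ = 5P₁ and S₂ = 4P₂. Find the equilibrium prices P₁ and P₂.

Market 1: 284 - 6P₁ + 3P₂ = 5P₁ → 11P₁ - 3P₂ = 284.
Market 2: 9P₂ - 3P₁ = 322.
Eliminating P₂: 9×(1) + 3×(2) gives 90P₁ = 3522, so P₁ = 587/15.
Back-substitute into (2): P₂ = (322 + 3×587/15) / 9 = 2197/45.

P₁ = 587/15, P₂ = 2197/45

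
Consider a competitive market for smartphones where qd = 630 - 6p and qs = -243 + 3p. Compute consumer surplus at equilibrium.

Consumer surplus = 192

Equilibrium: 630 - 6p = -243 + 3p gives p* = 97, q* = 48.
Demand choke price (qd = 0): p = 105.
CS = ½(105 − 97)(48) = 192.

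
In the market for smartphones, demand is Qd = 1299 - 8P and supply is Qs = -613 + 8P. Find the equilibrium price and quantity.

P* = 119.5, Q* = 343

Set Qd = Qs: 1299 - 8P = -613 + 8P.
1912 = 16P, so P* = 119.5.
Q* = 1299 − 8(119.5) = 343.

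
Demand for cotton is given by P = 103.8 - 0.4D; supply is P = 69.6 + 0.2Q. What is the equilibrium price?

Set the two price expressions equal: 103.8 - 0.4Q = 69.6 + 0.2Q.
34.2 = 0.6Q, so Q* = 57.
P* = 103.8 − (0.4)(57) = 81.

P* = 81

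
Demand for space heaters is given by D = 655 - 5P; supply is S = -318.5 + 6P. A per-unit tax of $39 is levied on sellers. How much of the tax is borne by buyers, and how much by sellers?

Pre-tax equilibrium: P* = 88.5, Q* = 212.5.
Tax on sellers shifts supply to S = -318.5 + 6(P − 39) = -552.5 + 6P.
655 - 5P = -552.5 + 6P gives buyer price Pb = 2415/22; sellers receive Ps = 2415/22 − 39 = 1557/22.
New quantity: Q = 655 − 5(2415/22) = 2335/22.
Buyer burden = 2415/22 − 88.5 = 234/11; seller burden = 88.5 − 1557/22 = 195/11.

Buyers bear 234/11, sellers bear 195/11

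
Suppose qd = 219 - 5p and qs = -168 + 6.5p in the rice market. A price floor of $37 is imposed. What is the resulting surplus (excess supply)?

Surplus = 38.5

Equilibrium price would be p* = 774/23, so the floor at 37 binds.
At p = 37: qd = 34, qs = 72.5.
Surplus = 72.5 − 34 = 38.5.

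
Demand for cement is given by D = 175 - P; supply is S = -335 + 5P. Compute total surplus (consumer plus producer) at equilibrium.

Total surplus = 4860

Equilibrium: 175 - P = -335 + 5P gives P* = 85, Q* = 90.
Demand choke price: P = 175; supply starts at P = 67.
CS = ½(175 − 85)(90) = 4050; PS = ½(85 − 67)(90) = 810.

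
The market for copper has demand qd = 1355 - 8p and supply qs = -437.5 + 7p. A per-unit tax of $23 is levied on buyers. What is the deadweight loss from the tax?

Pre-tax equilibrium: p* = 119.5, q* = 399.
Tax on buyers shifts demand to qd = 1355 − 8(p + 23) = 1171 - 8p.
1171 - 8p = -437.5 + 7p gives seller price ps = 3217/30; buyers pay pb = 3217/30 + 23 = 3907/30.
New quantity: q = 1355 − 8(3907/30) = 4697/15.
DWL = ½ × 23 × (399 − 4697/15) = 14812/15.

Deadweight loss = 14812/15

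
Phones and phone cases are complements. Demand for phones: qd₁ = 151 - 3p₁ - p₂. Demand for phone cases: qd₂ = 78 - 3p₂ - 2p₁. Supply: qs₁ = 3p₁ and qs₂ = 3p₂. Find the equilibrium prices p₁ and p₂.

p₁ = 414/17, p₂ = 83/17

Market 1: 151 - 3p₁ - p₂ = 3p₁ → 6p₁ + p₂ = 151.
Market 2: 6p₂ + 2p₁ = 78.
Eliminating p₂: 6×(1) − 1×(2) gives 34p₁ = 828, so p₁ = 414/17.
Back-substitute into (2): p₂ = (78 − 2×414/17) / 6 = 83/17.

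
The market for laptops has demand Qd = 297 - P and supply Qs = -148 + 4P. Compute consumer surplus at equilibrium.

Consumer surplus = 21632

Equilibrium: 297 - P = -148 + 4P gives P* = 89, Q* = 208.
Demand choke price (Qd = 0): P = 297.
CS = ½(297 − 89)(208) = 21632.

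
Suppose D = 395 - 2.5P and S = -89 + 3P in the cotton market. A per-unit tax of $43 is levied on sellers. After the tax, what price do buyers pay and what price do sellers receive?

Buyers pay 1226/11, sellers receive 753/11

Pre-tax equilibrium: P* = 88, Q* = 175.
Tax on sellers shifts supply to S = -89 + 3(P − 43) = -218 + 3P.
395 - 2.5P = -218 + 3P gives buyer price Pb = 1226/11; sellers receive Ps = 1226/11 − 43 = 753/11.
New quantity: Q = 395 − 2.5(1226/11) = 1280/11.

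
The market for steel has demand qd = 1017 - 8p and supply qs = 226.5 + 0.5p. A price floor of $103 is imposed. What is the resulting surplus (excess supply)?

Surplus = 85

Equilibrium price would be p* = 93, so the floor at 103 binds.
At p = 103: qd = 193, qs = 278.
Surplus = 278 − 193 = 85.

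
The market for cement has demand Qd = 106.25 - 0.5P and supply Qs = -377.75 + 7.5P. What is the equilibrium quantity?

Set Qd = Qs: 106.25 - 0.5P = -377.75 + 7.5P.
484 = 8P, so P* = 60.5.
Q* = 106.25 − 0.5(60.5) = 76.

Q* = 76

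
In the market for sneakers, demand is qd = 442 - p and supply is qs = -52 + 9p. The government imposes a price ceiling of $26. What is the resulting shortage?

Shortage = 234

Equilibrium price would be p* = 49.4, so the ceiling at 26 binds.
At p = 26: qd = 442 − 1(26) = 416, qs = -52 + 9(26) = 182.
Shortage = 416 − 182 = 234.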